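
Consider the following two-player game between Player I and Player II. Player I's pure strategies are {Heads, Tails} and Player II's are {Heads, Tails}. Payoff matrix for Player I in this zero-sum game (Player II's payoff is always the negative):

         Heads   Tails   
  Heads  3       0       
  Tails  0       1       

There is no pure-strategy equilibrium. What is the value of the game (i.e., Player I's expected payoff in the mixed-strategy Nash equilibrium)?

v = 3/4

For Player I to be willing to mix, Player I must be indifferent between Heads and Tails, which pins down Player II's mix.
  Player I's payoff to Heads: q·3 + (1−q)·0 = 3q
  Player I's payoff to Tails: q·0 + (1−q)·1 = -q + 1
  3q = -q + 1  ⇒  4q = 1  ⇒  q = 1/4.
The value is Player I's expected payoff against this mix (using Heads): (1/4)·3 + (3/4)·0 = 3/4.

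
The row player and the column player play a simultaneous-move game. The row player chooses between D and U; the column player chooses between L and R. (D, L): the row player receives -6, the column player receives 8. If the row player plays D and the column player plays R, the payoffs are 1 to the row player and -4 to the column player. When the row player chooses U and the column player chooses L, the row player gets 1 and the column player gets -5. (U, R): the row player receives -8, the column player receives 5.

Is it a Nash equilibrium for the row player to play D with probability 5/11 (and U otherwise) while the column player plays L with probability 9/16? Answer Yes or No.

Check the column player's indifference given the row player's mix p = 5/11:
  payoff from L = 10/11; payoff from R = 10/11 — equal.
Check the row player's indifference given the column player's mix q = 9/16:
  payoff from D = -47/16; payoff from U = -47/16 — equal.
Both players are indifferent, so neither can profitably deviate.

Yes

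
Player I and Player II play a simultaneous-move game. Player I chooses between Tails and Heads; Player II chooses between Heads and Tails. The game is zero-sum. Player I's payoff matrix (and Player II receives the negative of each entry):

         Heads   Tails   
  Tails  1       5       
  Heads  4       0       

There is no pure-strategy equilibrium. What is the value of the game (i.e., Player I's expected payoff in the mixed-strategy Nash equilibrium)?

v = 5/2

For Player I to be willing to mix, Player I must be indifferent between Tails and Heads, which pins down Player II's mix.
  Player I's payoff from Tails: q·1 + (1−q)·5 = -4q + 5
  Player I's payoff from Heads: q·4 + (1−q)·0 = 4q
  -4q + 5 = 4q  ⇒  -8q = -5  ⇒  q = 5/8.
The value is Player I's expected payoff against this mix (using Tails): (5/8)·1 + (3/8)·5 = 5/2.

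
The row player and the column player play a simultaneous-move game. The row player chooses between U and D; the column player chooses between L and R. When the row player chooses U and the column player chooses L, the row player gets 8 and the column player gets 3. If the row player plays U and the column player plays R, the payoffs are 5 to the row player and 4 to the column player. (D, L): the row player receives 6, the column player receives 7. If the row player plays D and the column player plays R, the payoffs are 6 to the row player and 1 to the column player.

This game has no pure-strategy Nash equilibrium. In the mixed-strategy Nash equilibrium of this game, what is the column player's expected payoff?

The column player's indifference between L and R determines the row player's mixing probability p:
  the column player's payoff to L: p·3 + (1−p)·7 = -4p + 7
  the column player's payoff to R: p·4 + (1−p)·1 = 3p + 1
  -4p + 7 = 3p + 1  ⇒  -7p = -6  ⇒  p = 6/7.
At equilibrium the column player is indifferent across columns, so the column player's payoff equals the payoff from L: (6/7)·3 + (1/7)·7 = 25/7.

25/7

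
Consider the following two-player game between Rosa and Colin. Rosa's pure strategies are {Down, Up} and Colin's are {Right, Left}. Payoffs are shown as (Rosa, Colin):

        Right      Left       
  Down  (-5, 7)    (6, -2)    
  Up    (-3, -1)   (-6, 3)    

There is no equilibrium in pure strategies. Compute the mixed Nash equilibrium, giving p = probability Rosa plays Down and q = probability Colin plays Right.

Rosa's mix must leave Colin indifferent between Right and Left.
  Colin's expected payoff from Right: p·7 + (1−p)·(-1) = 8p - 1
  Colin's expected payoff from Left: p·(-2) + (1−p)·3 = -5p + 3
  8p - 1 = -5p + 3  ⇒  13p = 4  ⇒  p = 4/13.
In a mixed equilibrium Rosa is indifferent between Down and Up; this condition fixes q.
  Rosa's payoff from Down: q·(-5) + (1−q)·6 = -11q + 6
  Rosa's payoff from Up: q·(-3) + (1−q)·(-6) = 3q - 6
  -11q + 6 = 3q - 6  ⇒  -14q = -12  ⇒  q = 6/7.

p = 4/13, q = 6/7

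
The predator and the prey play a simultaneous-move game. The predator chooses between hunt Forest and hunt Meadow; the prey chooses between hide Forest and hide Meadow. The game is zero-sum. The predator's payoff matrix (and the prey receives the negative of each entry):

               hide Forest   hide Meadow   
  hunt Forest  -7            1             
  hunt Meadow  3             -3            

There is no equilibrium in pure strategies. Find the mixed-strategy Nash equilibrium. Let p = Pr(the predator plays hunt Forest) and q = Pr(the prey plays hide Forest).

p = 3/7, q = 2/7

The predator's mix must leave the prey indifferent between hide Forest and hide Meadow.
  the prey's expected payoff from hide Forest: p·7 + (1−p)·(-3) = 10p - 3
  the prey's expected payoff from hide Meadow: p·(-1) + (1−p)·3 = -4p + 3
  10p - 3 = -4p + 3  ⇒  14p = 6  ⇒  p = 3/7.
The prey's mix must leave the predator indifferent between hunt Forest and hunt Meadow.
  the predator's payoff from hunt Forest: q·(-7) + (1−q)·1 = -8q + 1
  the predator's payoff from hunt Meadow: q·3 + (1−q)·(-3) = 6q - 3
  -8q + 1 = 6q - 3  ⇒  -14q = -4  ⇒  q = 2/7.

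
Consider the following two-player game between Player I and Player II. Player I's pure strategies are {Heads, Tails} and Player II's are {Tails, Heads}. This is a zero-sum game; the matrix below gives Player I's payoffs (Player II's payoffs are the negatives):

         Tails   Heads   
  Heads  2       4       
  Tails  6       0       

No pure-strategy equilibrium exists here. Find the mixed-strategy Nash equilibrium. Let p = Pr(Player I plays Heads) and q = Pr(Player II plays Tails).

Player I's mix must leave Player II indifferent between Tails and Heads.
  Player II's expected payoff from Tails: p·(-2) + (1−p)·(-6) = 4p - 6
  Player II's expected payoff from Heads: p·(-4) + (1−p)·0 = -4p
  4p - 6 = -4p  ⇒  8p = 6  ⇒  p = 3/4.
Set Player I's expected payoff from Heads equal to that from Tails:
  Player I's payoff to Heads: q·2 + (1−q)·4 = -2q + 4
  Player I's payoff to Tails: q·6 + (1−q)·0 = 6q
  -2q + 4 = 6q  ⇒  -8q = -4  ⇒  q = 1/2.

p = 3/4, q = 1/2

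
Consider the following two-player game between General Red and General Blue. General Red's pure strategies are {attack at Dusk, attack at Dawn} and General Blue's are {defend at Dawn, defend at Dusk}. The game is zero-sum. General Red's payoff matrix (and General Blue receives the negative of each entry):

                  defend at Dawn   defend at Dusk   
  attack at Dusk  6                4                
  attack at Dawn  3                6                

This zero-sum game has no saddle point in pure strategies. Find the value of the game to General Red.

For General Red to be willing to mix, General Red must be indifferent between attack at Dusk and attack at Dawn, which pins down General Blue's mix.
  General Red's expected payoff from attack at Dusk: q·6 + (1−q)·4 = 2q + 4
  General Red's expected payoff from attack at Dawn: q·3 + (1−q)·6 = -3q + 6
  2q + 4 = -3q + 6  ⇒  5q = 2  ⇒  q = 2/5.
The value is General Red's expected payoff against this mix (using attack at Dusk): (2/5)·6 + (3/5)·4 = 24/5.

v = 24/5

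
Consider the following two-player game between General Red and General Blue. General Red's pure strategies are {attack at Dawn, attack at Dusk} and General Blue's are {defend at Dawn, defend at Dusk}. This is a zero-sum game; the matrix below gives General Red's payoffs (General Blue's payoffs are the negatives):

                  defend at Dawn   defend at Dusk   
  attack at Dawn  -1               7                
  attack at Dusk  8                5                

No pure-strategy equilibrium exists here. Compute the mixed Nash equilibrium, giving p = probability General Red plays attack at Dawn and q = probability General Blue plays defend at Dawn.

p = 3/11, q = 2/11

In a mixed equilibrium General Blue is indifferent between defend at Dawn and defend at Dusk; this condition fixes p.
  General Blue's payoff to defend at Dawn: p·1 + (1−p)·(-8) = 9p - 8
  General Blue's payoff to defend at Dusk: p·(-7) + (1−p)·(-5) = -2p - 5
  9p - 8 = -2p - 5  ⇒  11p = 3  ⇒  p = 3/11.
Set General Red's expected payoff from attack at Dawn equal to that from attack at Dusk:
  General Red's payoff to attack at Dawn: q·(-1) + (1−q)·7 = -8q + 7
  General Red's payoff to attack at Dusk: q·8 + (1−q)·5 = 3q + 5
  -8q + 7 = 3q + 5  ⇒  -11q = -2  ⇒  q = 2/11.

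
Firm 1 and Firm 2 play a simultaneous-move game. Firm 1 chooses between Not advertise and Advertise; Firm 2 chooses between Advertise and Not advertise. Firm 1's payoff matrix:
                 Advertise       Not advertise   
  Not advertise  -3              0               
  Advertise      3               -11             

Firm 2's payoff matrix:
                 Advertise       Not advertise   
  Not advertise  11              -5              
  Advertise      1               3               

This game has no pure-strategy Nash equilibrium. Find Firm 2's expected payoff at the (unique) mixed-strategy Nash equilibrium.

19/9

For Firm 2 to be willing to mix, Firm 2 must be indifferent between Advertise and Not advertise, which pins down Firm 1's mix.
  Firm 2's expected payoff from Advertise: p·11 + (1−p)·1 = 10p + 1
  Firm 2's expected payoff from Not advertise: p·(-5) + (1−p)·3 = -8p + 3
  10p + 1 = -8p + 3  ⇒  18p = 2  ⇒  p = 1/9.
At equilibrium Firm 2 is indifferent across columns, so Firm 2's payoff equals the payoff from Advertise: (1/9)·11 + (8/9)·1 = 19/9.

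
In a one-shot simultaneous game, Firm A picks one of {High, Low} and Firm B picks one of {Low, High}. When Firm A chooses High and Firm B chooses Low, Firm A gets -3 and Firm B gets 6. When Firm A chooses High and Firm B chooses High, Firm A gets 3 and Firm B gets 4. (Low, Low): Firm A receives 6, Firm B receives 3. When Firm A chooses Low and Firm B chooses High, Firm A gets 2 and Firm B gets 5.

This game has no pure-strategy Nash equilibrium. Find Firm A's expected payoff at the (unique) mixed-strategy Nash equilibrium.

Firm A's indifference between High and Low determines Firm B's mixing probability q:
  Firm A's payoff from High: q·(-3) + (1−q)·3 = -6q + 3
  Firm A's payoff from Low: q·6 + (1−q)·2 = 4q + 2
  -6q + 3 = 4q + 2  ⇒  -10q = -1  ⇒  q = 1/10.
At equilibrium Firm A is indifferent across rows, so Firm A's payoff equals the payoff from High: (1/10)·(-3) + (9/10)·3 = 12/5.

12/5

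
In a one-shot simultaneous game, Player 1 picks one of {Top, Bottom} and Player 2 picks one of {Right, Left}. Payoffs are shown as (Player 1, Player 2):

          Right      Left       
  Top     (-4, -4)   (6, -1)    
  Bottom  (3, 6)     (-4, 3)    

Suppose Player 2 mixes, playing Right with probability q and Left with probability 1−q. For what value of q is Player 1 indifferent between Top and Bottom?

q = 10/17

Player 1's indifference between Top and Bottom determines Player 2's mixing probability q:
  Player 1's payoff from Top: q·(-4) + (1−q)·6 = -10q + 6
  Player 1's payoff from Bottom: q·3 + (1−q)·(-4) = 7q - 4
  -10q + 6 = 7q - 4  ⇒  -17q = -10  ⇒  q = 10/17.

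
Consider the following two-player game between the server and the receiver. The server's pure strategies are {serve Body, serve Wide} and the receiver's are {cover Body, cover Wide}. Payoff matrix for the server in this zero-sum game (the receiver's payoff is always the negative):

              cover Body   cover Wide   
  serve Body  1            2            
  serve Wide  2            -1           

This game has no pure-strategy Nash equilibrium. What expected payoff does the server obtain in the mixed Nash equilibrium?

5/4

The server's indifference between serve Body and serve Wide determines the receiver's mixing probability q:
  the server's payoff from serve Body: q·1 + (1−q)·2 = -q + 2
  the server's payoff from serve Wide: q·2 + (1−q)·(-1) = 3q - 1
  -q + 2 = 3q - 1  ⇒  -4q = -3  ⇒  q = 3/4.
At equilibrium the server is indifferent across rows, so the server's payoff equals the payoff from serve Body: (3/4)·1 + (1/4)·2 = 5/4.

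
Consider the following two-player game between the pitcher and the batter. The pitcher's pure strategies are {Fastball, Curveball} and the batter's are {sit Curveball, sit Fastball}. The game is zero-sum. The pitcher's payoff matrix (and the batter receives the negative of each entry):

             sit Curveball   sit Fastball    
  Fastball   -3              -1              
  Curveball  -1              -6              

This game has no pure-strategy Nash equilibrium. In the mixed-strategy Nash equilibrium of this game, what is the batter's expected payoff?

In a mixed equilibrium the batter is indifferent between sit Curveball and sit Fastball; this condition fixes p.
  the batter's payoff to sit Curveball: p·3 + (1−p)·1 = 2p + 1
  the batter's payoff to sit Fastball: p·1 + (1−p)·6 = -5p + 6
  2p + 1 = -5p + 6  ⇒  7p = 5  ⇒  p = 5/7.
At equilibrium the batter is indifferent across columns, so the batter's payoff equals the payoff from sit Curveball: (5/7)·3 + (2/7)·1 = 17/7.

17/7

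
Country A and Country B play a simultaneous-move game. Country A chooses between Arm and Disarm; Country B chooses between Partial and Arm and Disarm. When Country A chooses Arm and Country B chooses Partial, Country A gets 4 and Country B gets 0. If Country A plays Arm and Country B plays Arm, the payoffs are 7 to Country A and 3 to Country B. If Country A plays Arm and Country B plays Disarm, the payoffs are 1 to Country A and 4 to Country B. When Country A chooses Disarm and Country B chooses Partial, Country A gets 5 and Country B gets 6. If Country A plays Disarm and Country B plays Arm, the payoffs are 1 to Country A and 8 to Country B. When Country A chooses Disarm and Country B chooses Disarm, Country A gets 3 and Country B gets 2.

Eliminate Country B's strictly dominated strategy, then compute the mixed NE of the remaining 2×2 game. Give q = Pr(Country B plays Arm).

q = 1/4

Country B's strategy Partial is strictly dominated by Arm: 3 > 0 and 8 > 6. Eliminate Partial.
Set Country A's expected payoff from Arm equal to that from Disarm:
  Country A's payoff from Arm: q·7 + (1−q)·1 = 6q + 1
  Country A's payoff from Disarm: q·1 + (1−q)·3 = -2q + 3
  6q + 1 = -2q + 3  ⇒  8q = 2  ⇒  q = 1/4.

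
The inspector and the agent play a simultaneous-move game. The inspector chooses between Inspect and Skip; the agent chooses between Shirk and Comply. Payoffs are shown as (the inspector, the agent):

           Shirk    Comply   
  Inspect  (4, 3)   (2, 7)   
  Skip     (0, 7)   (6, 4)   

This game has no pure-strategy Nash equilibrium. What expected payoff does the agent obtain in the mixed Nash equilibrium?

The inspector's mix must leave the agent indifferent between Shirk and Comply.
  the agent's expected payoff from Shirk: p·3 + (1−p)·7 = -4p + 7
  the agent's expected payoff from Comply: p·7 + (1−p)·4 = 3p + 4
  -4p + 7 = 3p + 4  ⇒  -7p = -3  ⇒  p = 3/7.
At equilibrium the agent is indifferent across columns, so the agent's payoff equals the payoff from Shirk: (3/7)·3 + (4/7)·7 = 37/7.

37/7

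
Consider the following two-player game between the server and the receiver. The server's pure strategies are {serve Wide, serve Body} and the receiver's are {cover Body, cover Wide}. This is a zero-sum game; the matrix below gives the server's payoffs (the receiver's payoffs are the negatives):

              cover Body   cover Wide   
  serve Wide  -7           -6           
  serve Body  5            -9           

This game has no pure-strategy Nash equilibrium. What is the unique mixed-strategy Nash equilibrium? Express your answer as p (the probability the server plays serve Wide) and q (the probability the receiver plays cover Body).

For the receiver to be willing to mix, the receiver must be indifferent between cover Body and cover Wide, which pins down the server's mix.
  the receiver's expected payoff from cover Body: p·7 + (1−p)·(-5) = 12p - 5
  the receiver's expected payoff from cover Wide: p·6 + (1−p)·9 = -3p + 9
  12p - 5 = -3p + 9  ⇒  15p = 14  ⇒  p = 14/15.
In a mixed equilibrium the server is indifferent between serve Wide and serve Body; this condition fixes q.
  the server's payoff from serve Wide: q·(-7) + (1−q)·(-6) = -q - 6
  the server's payoff from serve Body: q·5 + (1−q)·(-9) = 14q - 9
  -q - 6 = 14q - 9  ⇒  -15q = -3  ⇒  q = 1/5.

p = 14/15, q = 1/5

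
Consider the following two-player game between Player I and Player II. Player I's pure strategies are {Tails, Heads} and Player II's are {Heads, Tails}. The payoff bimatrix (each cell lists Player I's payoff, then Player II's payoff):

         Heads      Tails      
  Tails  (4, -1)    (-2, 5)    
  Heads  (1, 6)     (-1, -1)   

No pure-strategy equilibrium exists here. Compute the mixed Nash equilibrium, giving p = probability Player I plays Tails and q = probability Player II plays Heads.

Player II's indifference between Heads and Tails determines Player I's mixing probability p:
  Player II's payoff from Heads: p·(-1) + (1−p)·6 = -7p + 6
  Player II's payoff from Tails: p·5 + (1−p)·(-1) = 6p - 1
  -7p + 6 = 6p - 1  ⇒  -13p = -7  ⇒  p = 7/13.
For Player I to be willing to mix, Player I must be indifferent between Tails and Heads, which pins down Player II's mix.
  Player I's payoff to Tails: q·4 + (1−q)·(-2) = 6q - 2
  Player I's payoff to Heads: q·1 + (1−q)·(-1) = 2q - 1
  6q - 2 = 2q - 1  ⇒  4q = 1  ⇒  q = 1/4.

p = 7/13, q = 1/4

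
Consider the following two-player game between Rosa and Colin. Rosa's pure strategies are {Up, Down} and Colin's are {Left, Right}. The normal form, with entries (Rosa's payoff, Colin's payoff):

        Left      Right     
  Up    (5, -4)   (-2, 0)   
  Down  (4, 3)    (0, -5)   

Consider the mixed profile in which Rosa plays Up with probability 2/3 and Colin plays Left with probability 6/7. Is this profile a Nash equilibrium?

No

Given Colin's mix q = 6/7, Rosa's payoff from Up is 4 but from Down is 24/7. Rosa strictly prefers Up, so Rosa would not mix.
So the proposed profile is not a Nash equilibrium.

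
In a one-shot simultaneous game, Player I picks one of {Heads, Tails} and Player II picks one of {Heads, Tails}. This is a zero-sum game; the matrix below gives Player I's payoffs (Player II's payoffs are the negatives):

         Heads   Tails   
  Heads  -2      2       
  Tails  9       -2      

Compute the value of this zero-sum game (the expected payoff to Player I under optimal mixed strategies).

v = 14/15

Set Player I's expected payoff from Heads equal to that from Tails:
  Player I's expected payoff from Heads: q·(-2) + (1−q)·2 = -4q + 2
  Player I's expected payoff from Tails: q·9 + (1−q)·(-2) = 11q - 2
  -4q + 2 = 11q - 2  ⇒  -15q = -4  ⇒  q = 4/15.
The value is Player I's expected payoff against this mix (using Heads): (4/15)·(-2) + (11/15)·2 = 14/15.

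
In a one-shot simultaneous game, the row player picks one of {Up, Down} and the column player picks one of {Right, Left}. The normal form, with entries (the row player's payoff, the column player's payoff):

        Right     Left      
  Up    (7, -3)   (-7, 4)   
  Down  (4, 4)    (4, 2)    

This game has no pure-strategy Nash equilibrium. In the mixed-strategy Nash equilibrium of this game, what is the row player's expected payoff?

4

In a mixed equilibrium the row player is indifferent between Up and Down; this condition fixes q.
  the row player's expected payoff from Up: q·7 + (1−q)·(-7) = 14q - 7
  the row player's expected payoff from Down: q·4 + (1−q)·4 = 4
  14q - 7 = 4  ⇒  14q = 11  ⇒  q = 11/14.
At equilibrium the row player is indifferent across rows, so the row player's payoff equals the payoff from Up: (11/14)·7 + (3/14)·(-7) = 4.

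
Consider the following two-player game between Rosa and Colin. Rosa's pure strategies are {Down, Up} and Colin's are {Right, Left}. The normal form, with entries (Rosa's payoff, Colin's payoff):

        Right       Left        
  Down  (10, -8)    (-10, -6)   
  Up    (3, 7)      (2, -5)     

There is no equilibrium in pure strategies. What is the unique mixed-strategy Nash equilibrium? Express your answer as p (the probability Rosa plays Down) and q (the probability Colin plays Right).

For Colin to be willing to mix, Colin must be indifferent between Right and Left, which pins down Rosa's mix.
  Colin's payoff to Right: p·(-8) + (1−p)·7 = -15p + 7
  Colin's payoff to Left: p·(-6) + (1−p)·(-5) = -p - 5
  -15p + 7 = -p - 5  ⇒  -14p = -12  ⇒  p = 6/7.
Set Rosa's expected payoff from Down equal to that from Up:
  Rosa's payoff to Down: q·10 + (1−q)·(-10) = 20q - 10
  Rosa's payoff to Up: q·3 + (1−q)·2 = q + 2
  20q - 10 = q + 2  ⇒  19q = 12  ⇒  q = 12/19.

p = 6/7, q = 12/19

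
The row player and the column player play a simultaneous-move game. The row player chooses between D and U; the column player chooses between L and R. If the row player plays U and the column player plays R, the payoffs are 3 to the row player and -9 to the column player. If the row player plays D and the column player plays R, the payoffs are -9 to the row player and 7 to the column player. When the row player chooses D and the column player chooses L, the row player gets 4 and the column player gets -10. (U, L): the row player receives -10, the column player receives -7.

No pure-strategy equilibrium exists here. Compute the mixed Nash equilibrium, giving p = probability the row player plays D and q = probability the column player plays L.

The column player's indifference between L and R determines the row player's mixing probability p:
  the column player's payoff to L: p·(-10) + (1−p)·(-7) = -3p - 7
  the column player's payoff to R: p·7 + (1−p)·(-9) = 16p - 9
  -3p - 7 = 16p - 9  ⇒  -19p = -2  ⇒  p = 2/19.
For the row player to be willing to mix, the row player must be indifferent between D and U, which pins down the column player's mix.
  the row player's payoff to D: q·4 + (1−q)·(-9) = 13q - 9
  the row player's payoff to U: q·(-10) + (1−q)·3 = -13q + 3
  13q - 9 = -13q + 3  ⇒  26q = 12  ⇒  q = 6/13.

p = 2/19, q = 6/13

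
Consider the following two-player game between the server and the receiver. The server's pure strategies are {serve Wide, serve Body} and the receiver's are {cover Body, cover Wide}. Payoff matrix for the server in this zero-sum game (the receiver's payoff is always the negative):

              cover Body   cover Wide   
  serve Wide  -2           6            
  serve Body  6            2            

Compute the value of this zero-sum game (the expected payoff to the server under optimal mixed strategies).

v = 10/3

Set the server's expected payoff from serve Wide equal to that from serve Body:
  the server's payoff from serve Wide: q·(-2) + (1−q)·6 = -8q + 6
  the server's payoff from serve Body: q·6 + (1−q)·2 = 4q + 2
  -8q + 6 = 4q + 2  ⇒  -12q = -4  ⇒  q = 1/3.
The value is the server's expected payoff against this mix (using serve Wide): (1/3)·(-2) + (2/3)·6 = 10/3.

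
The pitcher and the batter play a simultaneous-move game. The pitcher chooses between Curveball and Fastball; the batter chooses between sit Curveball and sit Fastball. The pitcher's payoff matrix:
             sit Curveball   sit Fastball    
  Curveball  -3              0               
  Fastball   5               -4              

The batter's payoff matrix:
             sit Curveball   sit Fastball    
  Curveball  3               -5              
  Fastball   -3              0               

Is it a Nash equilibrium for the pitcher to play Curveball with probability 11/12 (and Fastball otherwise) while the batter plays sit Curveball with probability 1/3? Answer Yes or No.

No

Given the pitcher's mix p = 11/12, the batter's payoff from sit Curveball is 5/2 but from sit Fastball is -55/12. The batter strictly prefers sit Curveball, so the batter would not mix.
So the proposed profile is not a Nash equilibrium.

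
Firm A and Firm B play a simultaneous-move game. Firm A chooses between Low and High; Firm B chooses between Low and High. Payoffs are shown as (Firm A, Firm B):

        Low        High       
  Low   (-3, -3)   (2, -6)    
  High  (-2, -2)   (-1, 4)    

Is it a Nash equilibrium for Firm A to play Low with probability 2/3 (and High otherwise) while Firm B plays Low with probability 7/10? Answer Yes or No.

No

Given Firm B's mix q = 7/10, Firm A's payoff from Low is -3/2 but from High is -17/10. Firm A strictly prefers Low, so Firm A would not mix.
So the proposed profile is not a Nash equilibrium.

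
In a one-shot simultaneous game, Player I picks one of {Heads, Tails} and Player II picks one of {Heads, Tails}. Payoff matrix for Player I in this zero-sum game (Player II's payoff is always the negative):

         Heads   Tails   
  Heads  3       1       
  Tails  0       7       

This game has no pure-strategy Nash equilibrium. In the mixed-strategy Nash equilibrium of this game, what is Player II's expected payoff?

For Player II to be willing to mix, Player II must be indifferent between Heads and Tails, which pins down Player I's mix.
  Player II's payoff to Heads: p·(-3) + (1−p)·0 = -3p
  Player II's payoff to Tails: p·(-1) + (1−p)·(-7) = 6p - 7
  -3p = 6p - 7  ⇒  -9p = -7  ⇒  p = 7/9.
At equilibrium Player II is indifferent across columns, so Player II's payoff equals the payoff from Heads: (7/9)·(-3) + (2/9)·0 = -7/3.

-7/3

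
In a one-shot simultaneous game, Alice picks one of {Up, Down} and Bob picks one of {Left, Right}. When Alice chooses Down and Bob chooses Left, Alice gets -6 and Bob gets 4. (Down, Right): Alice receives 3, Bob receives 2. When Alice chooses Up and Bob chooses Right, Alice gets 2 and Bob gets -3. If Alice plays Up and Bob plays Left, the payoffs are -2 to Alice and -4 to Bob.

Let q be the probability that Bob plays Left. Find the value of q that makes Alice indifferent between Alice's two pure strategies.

Bob's mix must leave Alice indifferent between Up and Down.
  Alice's expected payoff from Up: q·(-2) + (1−q)·2 = -4q + 2
  Alice's expected payoff from Down: q·(-6) + (1−q)·3 = -9q + 3
  -4q + 2 = -9q + 3  ⇒  5q = 1  ⇒  q = 1/5.

q = 1/5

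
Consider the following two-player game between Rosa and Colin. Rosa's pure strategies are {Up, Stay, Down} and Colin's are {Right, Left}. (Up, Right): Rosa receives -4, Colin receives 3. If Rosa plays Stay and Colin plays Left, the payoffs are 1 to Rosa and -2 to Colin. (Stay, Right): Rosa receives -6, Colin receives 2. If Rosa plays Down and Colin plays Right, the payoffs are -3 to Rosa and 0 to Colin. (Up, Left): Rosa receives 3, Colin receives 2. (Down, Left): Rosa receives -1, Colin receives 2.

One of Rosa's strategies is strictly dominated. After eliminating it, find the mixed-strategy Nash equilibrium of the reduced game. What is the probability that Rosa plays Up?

Rosa's strategy Stay is strictly dominated by Up: -4 > -6 and 3 > 1. Eliminate Stay.
Colin's indifference between Right and Left determines Rosa's mixing probability p:
  Colin's expected payoff from Right: p·3 + (1−p)·0 = 3p
  Colin's expected payoff from Left: p·2 + (1−p)·2 = 2
  3p = 2  ⇒  3p = 2  ⇒  p = 2/3.

p = 2/3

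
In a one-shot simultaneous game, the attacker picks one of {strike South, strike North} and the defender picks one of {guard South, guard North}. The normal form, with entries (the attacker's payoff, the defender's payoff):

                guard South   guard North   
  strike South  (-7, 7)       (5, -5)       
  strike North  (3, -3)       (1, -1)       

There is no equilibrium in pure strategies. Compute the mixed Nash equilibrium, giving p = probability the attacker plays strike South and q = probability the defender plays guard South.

p = 1/7, q = 2/7

In a mixed equilibrium the defender is indifferent between guard South and guard North; this condition fixes p.
  the defender's payoff from guard South: p·7 + (1−p)·(-3) = 10p - 3
  the defender's payoff from guard North: p·(-5) + (1−p)·(-1) = -4p - 1
  10p - 3 = -4p - 1  ⇒  14p = 2  ⇒  p = 1/7.
In a mixed equilibrium the attacker is indifferent between strike South and strike North; this condition fixes q.
  the attacker's payoff from strike South: q·(-7) + (1−q)·5 = -12q + 5
  the attacker's payoff from strike North: q·3 + (1−q)·1 = 2q + 1
  -12q + 5 = 2q + 1  ⇒  -14q = -4  ⇒  q = 2/7.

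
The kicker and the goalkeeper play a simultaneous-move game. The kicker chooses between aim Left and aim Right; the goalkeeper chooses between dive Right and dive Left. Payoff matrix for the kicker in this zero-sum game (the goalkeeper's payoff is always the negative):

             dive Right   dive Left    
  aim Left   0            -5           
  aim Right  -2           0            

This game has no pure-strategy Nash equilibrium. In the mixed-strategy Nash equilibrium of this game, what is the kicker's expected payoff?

-10/7

For the kicker to be willing to mix, the kicker must be indifferent between aim Left and aim Right, which pins down the goalkeeper's mix.
  the kicker's payoff from aim Left: q·0 + (1−q)·(-5) = 5q - 5
  the kicker's payoff from aim Right: q·(-2) + (1−q)·0 = -2q
  5q - 5 = -2q  ⇒  7q = 5  ⇒  q = 5/7.
At equilibrium the kicker is indifferent across rows, so the kicker's payoff equals the payoff from aim Left: (5/7)·0 + (2/7)·(-5) = -10/7.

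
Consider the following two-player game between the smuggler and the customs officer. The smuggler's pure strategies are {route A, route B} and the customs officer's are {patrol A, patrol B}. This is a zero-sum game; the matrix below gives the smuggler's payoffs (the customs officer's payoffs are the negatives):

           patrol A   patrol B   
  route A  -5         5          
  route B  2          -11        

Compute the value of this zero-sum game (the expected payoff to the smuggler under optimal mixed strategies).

The customs officer's mix must leave the smuggler indifferent between route A and route B.
  the smuggler's payoff to route A: q·(-5) + (1−q)·5 = -10q + 5
  the smuggler's payoff to route B: q·2 + (1−q)·(-11) = 13q - 11
  -10q + 5 = 13q - 11  ⇒  -23q = -16  ⇒  q = 16/23.
The value is the smuggler's expected payoff against this mix (using route A): (16/23)·(-5) + (7/23)·5 = -45/23.

v = -45/23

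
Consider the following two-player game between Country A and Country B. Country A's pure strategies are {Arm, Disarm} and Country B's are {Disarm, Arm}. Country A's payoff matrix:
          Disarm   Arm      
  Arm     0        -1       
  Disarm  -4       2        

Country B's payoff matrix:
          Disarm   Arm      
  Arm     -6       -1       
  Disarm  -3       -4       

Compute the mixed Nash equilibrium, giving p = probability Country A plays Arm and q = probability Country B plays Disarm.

For Country B to be willing to mix, Country B must be indifferent between Disarm and Arm, which pins down Country A's mix.
  Country B's expected payoff from Disarm: p·(-6) + (1−p)·(-3) = -3p - 3
  Country B's expected payoff from Arm: p·(-1) + (1−p)·(-4) = 3p - 4
  -3p - 3 = 3p - 4  ⇒  -6p = -1  ⇒  p = 1/6.
Country B's mix must leave Country A indifferent between Arm and Disarm.
  Country A's payoff to Arm: q·0 + (1−q)·(-1) = q - 1
  Country A's payoff to Disarm: q·(-4) + (1−q)·2 = -6q + 2
  q - 1 = -6q + 2  ⇒  7q = 3  ⇒  q = 3/7.

p = 1/6, q = 3/7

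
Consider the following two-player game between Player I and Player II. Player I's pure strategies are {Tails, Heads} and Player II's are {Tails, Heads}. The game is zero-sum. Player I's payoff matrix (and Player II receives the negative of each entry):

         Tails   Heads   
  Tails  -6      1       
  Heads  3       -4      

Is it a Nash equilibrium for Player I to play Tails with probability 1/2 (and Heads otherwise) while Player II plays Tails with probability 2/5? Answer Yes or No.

Given Player II's mix q = 2/5, Player I's payoff from Tails is -9/5 but from Heads is -6/5. Player I strictly prefers Heads, so Player I would not mix.
So the proposed profile is not a Nash equilibrium.

No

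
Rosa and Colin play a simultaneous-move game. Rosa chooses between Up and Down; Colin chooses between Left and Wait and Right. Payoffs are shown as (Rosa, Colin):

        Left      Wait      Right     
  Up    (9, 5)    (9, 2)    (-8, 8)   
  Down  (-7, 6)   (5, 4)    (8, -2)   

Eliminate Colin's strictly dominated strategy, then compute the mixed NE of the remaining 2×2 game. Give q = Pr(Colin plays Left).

Colin's strategy Wait is strictly dominated by Left: 5 > 2 and 6 > 4. Eliminate Wait.
Set Rosa's expected payoff from Up equal to that from Down:
  Rosa's payoff to Up: q·9 + (1−q)·(-8) = 17q - 8
  Rosa's payoff to Down: q·(-7) + (1−q)·8 = -15q + 8
  17q - 8 = -15q + 8  ⇒  32q = 16  ⇒  q = 1/2.

q = 1/2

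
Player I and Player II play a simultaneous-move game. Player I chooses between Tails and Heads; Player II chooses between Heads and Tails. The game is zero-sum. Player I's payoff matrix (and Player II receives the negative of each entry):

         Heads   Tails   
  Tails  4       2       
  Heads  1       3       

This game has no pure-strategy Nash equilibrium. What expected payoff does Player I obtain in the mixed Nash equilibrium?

Player II's mix must leave Player I indifferent between Tails and Heads.
  Player I's expected payoff from Tails: q·4 + (1−q)·2 = 2q + 2
  Player I's expected payoff from Heads: q·1 + (1−q)·3 = -2q + 3
  2q + 2 = -2q + 3  ⇒  4q = 1  ⇒  q = 1/4.
At equilibrium Player I is indifferent across rows, so Player I's payoff equals the payoff from Tails: (1/4)·4 + (3/4)·2 = 5/2.

5/2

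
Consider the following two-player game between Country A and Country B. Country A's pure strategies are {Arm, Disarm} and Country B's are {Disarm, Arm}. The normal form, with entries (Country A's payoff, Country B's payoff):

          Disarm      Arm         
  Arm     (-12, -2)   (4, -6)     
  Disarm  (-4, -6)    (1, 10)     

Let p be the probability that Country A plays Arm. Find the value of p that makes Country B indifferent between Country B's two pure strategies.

Country A's mix must leave Country B indifferent between Disarm and Arm.
  Country B's payoff from Disarm: p·(-2) + (1−p)·(-6) = 4p - 6
  Country B's payoff from Arm: p·(-6) + (1−p)·10 = -16p + 10
  4p - 6 = -16p + 10  ⇒  20p = 16  ⇒  p = 4/5.

p = 4/5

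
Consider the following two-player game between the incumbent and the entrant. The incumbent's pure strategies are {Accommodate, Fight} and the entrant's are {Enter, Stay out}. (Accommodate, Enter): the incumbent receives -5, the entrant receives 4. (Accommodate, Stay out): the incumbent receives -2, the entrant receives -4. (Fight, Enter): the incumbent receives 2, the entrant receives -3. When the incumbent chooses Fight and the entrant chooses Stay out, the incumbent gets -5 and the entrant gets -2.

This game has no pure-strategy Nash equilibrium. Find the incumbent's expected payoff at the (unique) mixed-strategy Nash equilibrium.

Set the incumbent's expected payoff from Accommodate equal to that from Fight:
  the incumbent's expected payoff from Accommodate: q·(-5) + (1−q)·(-2) = -3q - 2
  the incumbent's expected payoff from Fight: q·2 + (1−q)·(-5) = 7q - 5
  -3q - 2 = 7q - 5  ⇒  -10q = -3  ⇒  q = 3/10.
At equilibrium the incumbent is indifferent across rows, so the incumbent's payoff equals the payoff from Accommodate: (3/10)·(-5) + (7/10)·(-2) = -29/10.

-29/10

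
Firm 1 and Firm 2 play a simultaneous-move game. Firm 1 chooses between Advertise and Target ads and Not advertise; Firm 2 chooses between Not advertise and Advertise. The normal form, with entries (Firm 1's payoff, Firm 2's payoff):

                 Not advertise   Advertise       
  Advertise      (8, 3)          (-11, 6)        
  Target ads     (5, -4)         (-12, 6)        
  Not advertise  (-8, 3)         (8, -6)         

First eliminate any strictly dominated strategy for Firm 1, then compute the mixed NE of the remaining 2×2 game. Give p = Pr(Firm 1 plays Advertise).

Firm 1's strategy Target ads is strictly dominated by Advertise: 8 > 5 and -11 > -12. Eliminate Target ads.
Firm 2's indifference between Not advertise and Advertise determines Firm 1's mixing probability p:
  Firm 2's payoff to Not advertise: p·3 + (1−p)·3 = 3
  Firm 2's payoff to Advertise: p·6 + (1−p)·(-6) = 12p - 6
  3 = 12p - 6  ⇒  -12p = -9  ⇒  p = 3/4.

p = 3/4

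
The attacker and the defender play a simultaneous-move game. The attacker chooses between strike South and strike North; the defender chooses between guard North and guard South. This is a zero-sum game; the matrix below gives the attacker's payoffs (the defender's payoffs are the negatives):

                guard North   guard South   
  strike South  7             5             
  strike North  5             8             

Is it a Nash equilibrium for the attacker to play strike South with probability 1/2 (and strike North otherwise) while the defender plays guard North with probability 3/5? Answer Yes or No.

No

Given the attacker's mix p = 1/2, the defender's payoff from guard North is -6 but from guard South is -13/2. The defender strictly prefers guard North, so the defender would not mix.
So the proposed profile is not a Nash equilibrium.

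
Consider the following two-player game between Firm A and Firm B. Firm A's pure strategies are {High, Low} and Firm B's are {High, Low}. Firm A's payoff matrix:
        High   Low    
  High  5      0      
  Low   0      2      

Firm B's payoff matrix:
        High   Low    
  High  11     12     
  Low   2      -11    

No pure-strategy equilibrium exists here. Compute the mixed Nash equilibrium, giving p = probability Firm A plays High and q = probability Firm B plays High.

Firm A's mix must leave Firm B indifferent between High and Low.
  Firm B's payoff to High: p·11 + (1−p)·2 = 9p + 2
  Firm B's payoff to Low: p·12 + (1−p)·(-11) = 23p - 11
  9p + 2 = 23p - 11  ⇒  -14p = -13  ⇒  p = 13/14.
Set Firm A's expected payoff from High equal to that from Low:
  Firm A's expected payoff from High: q·5 + (1−q)·0 = 5q
  Firm A's expected payoff from Low: q·0 + (1−q)·2 = -2q + 2
  5q = -2q + 2  ⇒  7q = 2  ⇒  q = 2/7.

p = 13/14, q = 2/7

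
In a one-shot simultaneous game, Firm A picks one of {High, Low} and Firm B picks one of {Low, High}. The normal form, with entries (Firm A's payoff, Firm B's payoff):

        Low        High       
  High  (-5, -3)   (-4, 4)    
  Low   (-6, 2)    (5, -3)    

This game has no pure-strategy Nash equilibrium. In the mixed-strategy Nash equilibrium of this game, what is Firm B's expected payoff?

Firm B's indifference between Low and High determines Firm A's mixing probability p:
  Firm B's payoff from Low: p·(-3) + (1−p)·2 = -5p + 2
  Firm B's payoff from High: p·4 + (1−p)·(-3) = 7p - 3
  -5p + 2 = 7p - 3  ⇒  -12p = -5  ⇒  p = 5/12.
At equilibrium Firm B is indifferent across columns, so Firm B's payoff equals the payoff from Low: (5/12)·(-3) + (7/12)·2 = -1/12.

-1/12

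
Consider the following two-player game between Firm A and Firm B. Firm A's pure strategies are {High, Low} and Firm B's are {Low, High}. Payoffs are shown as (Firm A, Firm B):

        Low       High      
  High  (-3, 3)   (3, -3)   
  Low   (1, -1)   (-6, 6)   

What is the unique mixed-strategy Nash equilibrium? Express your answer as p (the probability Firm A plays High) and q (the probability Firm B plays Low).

p = 7/13, q = 9/13

Set Firm B's expected payoff from Low equal to that from High:
  Firm B's payoff to Low: p·3 + (1−p)·(-1) = 4p - 1
  Firm B's payoff to High: p·(-3) + (1−p)·6 = -9p + 6
  4p - 1 = -9p + 6  ⇒  13p = 7  ⇒  p = 7/13.
In a mixed equilibrium Firm A is indifferent between High and Low; this condition fixes q.
  Firm A's payoff to High: q·(-3) + (1−q)·3 = -6q + 3
  Firm A's payoff to Low: q·1 + (1−q)·(-6) = 7q - 6
  -6q + 3 = 7q - 6  ⇒  -13q = -9  ⇒  q = 9/13.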